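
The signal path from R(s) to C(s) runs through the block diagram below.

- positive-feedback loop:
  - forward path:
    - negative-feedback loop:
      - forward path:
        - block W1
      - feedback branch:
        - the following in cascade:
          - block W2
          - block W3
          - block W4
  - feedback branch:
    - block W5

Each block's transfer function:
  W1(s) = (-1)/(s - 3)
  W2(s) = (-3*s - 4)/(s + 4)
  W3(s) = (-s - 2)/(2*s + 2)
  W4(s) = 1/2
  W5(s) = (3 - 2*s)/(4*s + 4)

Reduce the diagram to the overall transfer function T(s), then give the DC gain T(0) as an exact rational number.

Answer: 4/11

Working:
(1) combine W2, W3, W4 in series, giving (3*s^2 + 10*s + 8)/(4*s^2 + 20*s + 16)
(2) apply the feedback formula to W1, (W2*W3*W4), giving (-4*s^2 - 20*s - 16)/(4*s^3 + 5*s^2 - 54*s - 56)
(3) collapse the loop ([W1/(1+W1*(W2*W3*W4))] forward, W5 return), giving (-4*s^2 - 20*s - 16)/(4*s^3 + 3*s^2 - 59*s - 44)
Evaluating the step-3 result (the overall T(s)) at s = 0 gives T(0) = -16/(-44) = 4/11.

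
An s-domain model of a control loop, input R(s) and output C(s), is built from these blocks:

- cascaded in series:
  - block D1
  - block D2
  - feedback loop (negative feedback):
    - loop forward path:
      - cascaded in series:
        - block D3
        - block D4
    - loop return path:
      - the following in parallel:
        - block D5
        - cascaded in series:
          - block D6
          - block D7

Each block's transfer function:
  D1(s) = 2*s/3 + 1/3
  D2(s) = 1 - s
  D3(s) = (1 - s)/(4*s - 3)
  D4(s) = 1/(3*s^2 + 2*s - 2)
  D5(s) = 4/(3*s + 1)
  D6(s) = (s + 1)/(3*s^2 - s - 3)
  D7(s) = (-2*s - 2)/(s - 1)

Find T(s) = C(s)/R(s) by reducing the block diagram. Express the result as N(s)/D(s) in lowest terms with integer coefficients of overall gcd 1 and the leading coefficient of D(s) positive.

The answer is (18*s^6 - 27*s^5 - 20*s^4 + 33*s^3 + 9*s^2 - 10*s - 3)/(324*s^6 - 27*s^5 - 738*s^4 + 66*s^3 + 519*s^2 - 84).

Reasoning:
[1] series reduction of D3, D4; result (1 - s)/(12*s^3 - s^2 - 14*s + 6)
[2] reduce the series chain D6, D7; result (-2*s^2 - 4*s - 2)/(3*s^3 - 4*s^2 - 2*s + 3)
[3] sum the parallel branches D5, (D6*D7); result (6*s^3 - 30*s^2 - 18*s + 10)/(9*s^4 - 9*s^3 - 10*s^2 + 7*s + 3)
[4] feedback reduction of (D3*D4), (D5+(D6*D7)); result (-9*s^4 + 9*s^3 + 10*s^2 - 7*s - 3)/(108*s^6 - 9*s^5 - 246*s^4 + 22*s^3 + 173*s^2 - 28)
[5] cascade D1, D2, [(D3*D4)/(1+(D3*D4)*(D5+(D6*D7)))], giving the overall T(s)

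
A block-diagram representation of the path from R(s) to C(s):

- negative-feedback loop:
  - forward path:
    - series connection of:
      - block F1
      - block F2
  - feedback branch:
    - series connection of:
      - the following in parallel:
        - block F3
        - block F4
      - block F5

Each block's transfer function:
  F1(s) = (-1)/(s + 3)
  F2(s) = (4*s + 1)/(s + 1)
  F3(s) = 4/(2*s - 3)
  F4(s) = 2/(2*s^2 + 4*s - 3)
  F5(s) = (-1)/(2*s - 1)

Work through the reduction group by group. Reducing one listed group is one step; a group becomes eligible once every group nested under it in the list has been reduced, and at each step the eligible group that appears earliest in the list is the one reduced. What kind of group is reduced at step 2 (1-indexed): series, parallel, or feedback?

[1] reduce the series chain F1, F2
[2] sum the parallel branches F3, F4
[3] combine (F3+F4), F5 in series
[4] collapse the loop ((F1*F2) forward, ((F3+F4)*F5) return)
The group at step 2 is a parallel group.

Therefore the answer is parallel.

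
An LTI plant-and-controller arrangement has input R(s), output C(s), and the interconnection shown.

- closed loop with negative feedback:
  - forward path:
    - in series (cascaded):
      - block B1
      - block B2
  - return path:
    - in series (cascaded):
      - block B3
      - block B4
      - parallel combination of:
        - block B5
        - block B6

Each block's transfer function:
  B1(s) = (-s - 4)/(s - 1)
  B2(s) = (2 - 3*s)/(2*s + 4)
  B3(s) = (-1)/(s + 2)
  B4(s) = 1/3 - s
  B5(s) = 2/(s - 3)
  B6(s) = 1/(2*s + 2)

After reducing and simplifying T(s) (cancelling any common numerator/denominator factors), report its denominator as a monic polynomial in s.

The answer is s^5 + 19*s^4/4 + 3*s^3 - 299*s^2/12 + 17*s/2 + 38/3.

Reasoning:
(1) reduce the series chain B1, B2 = (3*s^2 + 10*s - 8)/(2*s^2 + 2*s - 4)
(2) reduce the parallel group B5, B6 = (5*s + 1)/(2*s^2 - 4*s - 6)
(3) combine B3, B4, (B5+B6) in series = (15*s^2 - 2*s - 1)/(6*s^3 - 42*s - 36)
(4) collapse the loop ((B1*B2) forward, (B3*B4*(B5+B6)) return) = (18*s^5 + 60*s^4 - 174*s^3 - 528*s^2 - 24*s + 288)/(12*s^5 + 57*s^4 + 36*s^3 - 299*s^2 + 102*s + 152)
That last expression is T(s), already simplified. Scaling its denominator by 1/12 (the reciprocal of the leading coefficient) yields the monic denominator.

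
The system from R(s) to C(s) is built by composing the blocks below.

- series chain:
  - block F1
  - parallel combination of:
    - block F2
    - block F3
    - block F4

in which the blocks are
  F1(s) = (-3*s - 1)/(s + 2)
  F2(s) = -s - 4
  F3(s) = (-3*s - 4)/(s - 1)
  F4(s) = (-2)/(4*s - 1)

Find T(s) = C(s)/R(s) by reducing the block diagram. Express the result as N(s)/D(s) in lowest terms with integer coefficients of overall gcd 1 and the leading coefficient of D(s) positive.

Reducing step by step:

1. parallel reduction of F2, F3, F4 = (-4*s^3 - 23*s^2 + 4*s + 2)/(4*s^2 - 5*s + 1)
2. reduce the series chain F1, (F2+F3+F4), giving the overall T(s)

Answer: (12*s^4 + 73*s^3 + 11*s^2 - 10*s - 2)/(4*s^3 + 3*s^2 - 9*s + 2)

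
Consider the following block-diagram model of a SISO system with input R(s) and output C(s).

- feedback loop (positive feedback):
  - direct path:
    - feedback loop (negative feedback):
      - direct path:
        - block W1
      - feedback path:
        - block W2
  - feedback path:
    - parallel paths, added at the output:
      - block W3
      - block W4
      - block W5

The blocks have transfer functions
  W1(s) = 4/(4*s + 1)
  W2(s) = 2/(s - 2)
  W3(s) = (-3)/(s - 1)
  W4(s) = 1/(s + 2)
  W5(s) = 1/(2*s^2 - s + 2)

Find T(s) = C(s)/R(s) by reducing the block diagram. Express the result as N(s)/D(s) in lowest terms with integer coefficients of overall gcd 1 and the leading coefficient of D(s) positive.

Answer: (8*s^5 - 12*s^4 - 20*s^3 + 40*s^2 - 48*s + 32)/(8*s^6 - 10*s^5 + 9*s^4 + 55*s^3 - 166*s^2 + 148*s - 152)

Working:
Step 1. feedback reduction of W1, W2: (4*s - 8)/(4*s^2 - 7*s + 6)
Step 2. sum the parallel branches W3, W4, W5: (-4*s^3 - 11*s^2 + 4*s - 16)/(2*s^4 + s^3 - 3*s^2 + 4*s - 4)
Step 3. reduce the feedback loop with forward [W1/(1+W1*W2)] and return (W3+W4+W5) - this is the overall T(s), already in the required normalized form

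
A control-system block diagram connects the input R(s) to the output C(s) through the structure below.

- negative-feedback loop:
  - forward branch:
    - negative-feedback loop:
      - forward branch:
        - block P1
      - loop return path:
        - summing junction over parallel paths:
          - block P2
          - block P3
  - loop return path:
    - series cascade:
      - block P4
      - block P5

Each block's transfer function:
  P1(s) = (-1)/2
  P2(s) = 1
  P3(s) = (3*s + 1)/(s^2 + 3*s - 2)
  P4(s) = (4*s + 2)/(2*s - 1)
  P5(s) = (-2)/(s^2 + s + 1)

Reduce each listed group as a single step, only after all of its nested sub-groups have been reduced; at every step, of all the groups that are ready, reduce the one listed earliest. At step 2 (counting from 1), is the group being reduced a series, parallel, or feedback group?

Reducing step by step:

Step 1. sum the parallel branches P2, P3
Step 2. reduce the feedback loop with forward P1 and return (P2+P3)
Step 3. cascade P4, P5
Step 4. apply the feedback formula to [P1/(1+P1*(P2+P3))], (P4*P5)
Step 2 collapses a feedback group.

Answer: feedback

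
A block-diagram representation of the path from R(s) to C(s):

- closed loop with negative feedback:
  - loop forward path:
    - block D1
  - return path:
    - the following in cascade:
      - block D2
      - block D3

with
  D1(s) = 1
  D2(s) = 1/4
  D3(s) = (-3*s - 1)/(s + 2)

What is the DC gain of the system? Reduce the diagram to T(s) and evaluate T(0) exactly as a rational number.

[1] reduce the series chain D2, D3 -> (-3*s - 1)/(4*s + 8)
[2] close the feedback loop around D1, (D2*D3) -> (4*s + 8)/(s + 7)
The step-2 result is T(s). Setting s = 0: T(0) = 8/7.

Hence the answer: 8/7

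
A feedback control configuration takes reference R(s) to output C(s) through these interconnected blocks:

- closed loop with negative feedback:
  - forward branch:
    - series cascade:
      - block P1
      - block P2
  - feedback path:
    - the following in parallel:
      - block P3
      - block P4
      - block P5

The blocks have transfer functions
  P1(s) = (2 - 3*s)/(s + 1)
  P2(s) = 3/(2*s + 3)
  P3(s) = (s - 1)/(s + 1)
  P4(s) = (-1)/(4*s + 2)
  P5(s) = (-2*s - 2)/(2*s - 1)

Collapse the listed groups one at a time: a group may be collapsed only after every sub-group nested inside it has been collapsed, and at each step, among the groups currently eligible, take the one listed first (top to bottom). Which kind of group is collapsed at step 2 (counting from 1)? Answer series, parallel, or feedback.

Reducing step by step:

Step 1. reduce the series chain P1, P2
Step 2. reduce the parallel group P3, P4, P5
Step 3. collapse the loop ((P1*P2) forward, (P3+P4+P5) return)
The group at step 2 is a parallel group.

Answer: parallel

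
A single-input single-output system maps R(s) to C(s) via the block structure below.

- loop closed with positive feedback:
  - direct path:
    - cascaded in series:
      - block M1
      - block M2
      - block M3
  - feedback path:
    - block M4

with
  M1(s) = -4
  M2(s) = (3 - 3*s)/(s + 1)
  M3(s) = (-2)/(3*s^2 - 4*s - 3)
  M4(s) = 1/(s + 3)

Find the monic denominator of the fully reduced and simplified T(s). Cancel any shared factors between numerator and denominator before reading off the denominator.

Answer: s^4 + 8*s^3/3 - 10*s^2/3 - 11

Working:
Step 1 - cascade M1, M2, M3; result (24 - 24*s)/(3*s^3 - s^2 - 7*s - 3)
Step 2 - collapse the loop ((M1*M2*M3) forward, M4 return); result (-24*s^2 - 48*s + 72)/(3*s^4 + 8*s^3 - 10*s^2 - 33)
That last expression is T(s), already simplified. Scaling its denominator by 1/3 (the reciprocal of the leading coefficient) yields the monic denominator.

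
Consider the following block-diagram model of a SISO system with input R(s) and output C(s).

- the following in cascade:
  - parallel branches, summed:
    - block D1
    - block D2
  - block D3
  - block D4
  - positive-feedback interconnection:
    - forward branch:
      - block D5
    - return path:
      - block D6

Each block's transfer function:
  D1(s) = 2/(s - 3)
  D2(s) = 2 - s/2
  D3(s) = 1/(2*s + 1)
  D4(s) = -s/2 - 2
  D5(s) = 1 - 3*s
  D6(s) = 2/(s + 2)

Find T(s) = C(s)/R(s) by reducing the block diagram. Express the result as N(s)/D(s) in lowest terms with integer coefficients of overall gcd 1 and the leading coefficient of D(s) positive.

First reduce the diagram to T(s).

(1) sum the parallel branches D1, D2 -> (-s^2 + 7*s - 8)/(2*s - 6)
(2) reduce the feedback loop with forward D5 and return D6 -> (-3*s^2 - 5*s + 2)/(7*s)
(3) combine (D1+D2), D3, D4, [D5/(1-D5*D6)] in series, which is the overall transfer function T(s) = C(s)/R(s) in lowest terms

Answer: (-3*s^5 + 4*s^4 + 77*s^3 - 2*s^2 - 200*s + 64)/(56*s^3 - 140*s^2 - 84*s)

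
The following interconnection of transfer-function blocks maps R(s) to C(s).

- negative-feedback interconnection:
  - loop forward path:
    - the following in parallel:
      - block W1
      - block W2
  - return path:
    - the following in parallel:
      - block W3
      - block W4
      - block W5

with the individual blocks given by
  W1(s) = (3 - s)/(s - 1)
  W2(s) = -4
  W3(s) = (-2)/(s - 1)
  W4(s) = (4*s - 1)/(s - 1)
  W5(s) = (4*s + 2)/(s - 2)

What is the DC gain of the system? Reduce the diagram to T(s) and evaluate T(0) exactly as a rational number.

Reducing step by step:

[1] add W1, W2 (parallel); result (7 - 5*s)/(s - 1)
[2] reduce the parallel group W3, W4, W5; result (8*s^2 - 13*s + 4)/(s^2 - 3*s + 2)
[3] feedback reduction of (W1+W2), (W3+W4+W5); result (5*s^3 - 22*s^2 + 31*s - 14)/(39*s^3 - 117*s^2 + 106*s - 26)
Evaluating the step-3 result (the overall T(s)) at s = 0 gives T(0) = -14/(-26) = 7/13.

Answer: 7/13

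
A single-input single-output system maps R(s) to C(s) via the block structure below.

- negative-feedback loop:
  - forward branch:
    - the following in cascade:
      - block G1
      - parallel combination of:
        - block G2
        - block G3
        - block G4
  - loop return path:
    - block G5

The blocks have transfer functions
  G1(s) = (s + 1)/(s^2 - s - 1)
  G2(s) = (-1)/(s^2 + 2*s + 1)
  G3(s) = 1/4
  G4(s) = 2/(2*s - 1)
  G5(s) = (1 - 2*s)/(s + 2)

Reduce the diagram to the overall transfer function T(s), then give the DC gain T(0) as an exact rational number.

First reduce the diagram to T(s).

(1) add G2, G3, G4 (parallel) gives (2*s^3 + 11*s^2 + 8*s + 11)/(8*s^3 + 12*s^2 - 4)
(2) reduce the series chain G1, (G2+G3+G4) gives (2*s^3 + 11*s^2 + 8*s + 11)/(8*s^4 - 4*s^3 - 16*s^2 + 4)
(3) reduce the feedback loop with forward (G1*(G2+G3+G4)) and return G5 gives (2*s^4 + 15*s^3 + 30*s^2 + 27*s + 22)/(8*s^5 + 8*s^4 - 44*s^3 - 37*s^2 - 10*s + 19)
That last expression is T(s); at s = 0 only the constant terms survive, so T(0) = 22/19.

Answer: 22/19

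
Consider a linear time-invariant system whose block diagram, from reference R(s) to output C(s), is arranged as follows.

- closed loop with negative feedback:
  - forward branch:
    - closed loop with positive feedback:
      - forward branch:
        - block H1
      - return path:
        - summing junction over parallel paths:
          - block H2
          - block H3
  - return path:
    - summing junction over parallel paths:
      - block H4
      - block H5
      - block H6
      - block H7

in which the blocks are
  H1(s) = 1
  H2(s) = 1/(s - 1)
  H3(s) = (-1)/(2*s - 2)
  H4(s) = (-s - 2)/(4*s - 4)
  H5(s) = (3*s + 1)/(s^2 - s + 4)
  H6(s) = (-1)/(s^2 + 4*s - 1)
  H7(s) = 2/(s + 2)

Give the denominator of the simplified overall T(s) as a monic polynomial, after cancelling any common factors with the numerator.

Step 1: parallel reduction of H2, H3: 1/(2*s - 2)
Step 2: feedback reduction of H1, (H2+H3): (2*s - 2)/(2*s - 3)
Step 3: sum the parallel branches H4, H5, H6, H7: (-s^6 + 13*s^5 + 61*s^4 - 25*s^3 - 24*s^2 - 256*s + 88)/(4*s^6 + 16*s^5 + 40*s^3 + 60*s^2 - 152*s + 32)
Step 4: close the feedback loop around [H1/(1-H1*(H2+H3))], (H4+H5+H6+H7): (4*s^6 + 16*s^5 + 40*s^3 + 60*s^2 - 152*s + 32)/(3*s^6 + 27*s^5 + 51*s^4 + 5*s^3 + 6*s^2 - 468*s + 136)
T(s) is the step-4 result (common factors already cancelled). Leading coefficient of the denominator: 3. Divide through by 3 for the monic polynomial.

Final answer: s^6 + 9*s^5 + 17*s^4 + 5*s^3/3 + 2*s^2 - 156*s + 136/3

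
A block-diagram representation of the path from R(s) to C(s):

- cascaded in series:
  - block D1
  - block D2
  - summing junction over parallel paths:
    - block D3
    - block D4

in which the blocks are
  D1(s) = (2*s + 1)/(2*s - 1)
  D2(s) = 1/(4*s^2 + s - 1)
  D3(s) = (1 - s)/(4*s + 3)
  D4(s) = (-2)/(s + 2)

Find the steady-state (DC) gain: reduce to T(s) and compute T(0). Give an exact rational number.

Answer: -2/3

Working:
1. add D3, D4 (parallel) = (-s^2 - 9*s - 4)/(4*s^2 + 11*s + 6)
2. combine D1, D2, (D3+D4) in series = (-2*s^3 - 19*s^2 - 17*s - 4)/(32*s^5 + 80*s^4 + 14*s^3 - 41*s^2 - 7*s + 6)
Step 2 gives the overall T(s). Then T(0) = -4/6 = -2/3.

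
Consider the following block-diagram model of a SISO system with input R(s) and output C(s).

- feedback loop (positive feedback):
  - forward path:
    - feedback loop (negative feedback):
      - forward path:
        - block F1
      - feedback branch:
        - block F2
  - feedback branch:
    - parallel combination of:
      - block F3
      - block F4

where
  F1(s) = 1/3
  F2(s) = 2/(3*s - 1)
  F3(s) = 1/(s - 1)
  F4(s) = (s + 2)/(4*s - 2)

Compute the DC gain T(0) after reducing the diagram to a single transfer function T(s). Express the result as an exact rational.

Reducing step by step:

Step 1. reduce the feedback loop with forward F1 and return F2: (3*s - 1)/(9*s - 1)
Step 2. reduce the parallel group F3, F4: (s^2 + 5*s - 4)/(4*s^2 - 6*s + 2)
Step 3. feedback reduction of [F1/(1+F1*F2)], (F3+F4): (12*s^3 - 22*s^2 + 12*s - 2)/(33*s^3 - 72*s^2 + 41*s - 6)
The step-3 result is T(s). Setting s = 0: T(0) = -2/(-6) = 1/3.

Answer: 1/3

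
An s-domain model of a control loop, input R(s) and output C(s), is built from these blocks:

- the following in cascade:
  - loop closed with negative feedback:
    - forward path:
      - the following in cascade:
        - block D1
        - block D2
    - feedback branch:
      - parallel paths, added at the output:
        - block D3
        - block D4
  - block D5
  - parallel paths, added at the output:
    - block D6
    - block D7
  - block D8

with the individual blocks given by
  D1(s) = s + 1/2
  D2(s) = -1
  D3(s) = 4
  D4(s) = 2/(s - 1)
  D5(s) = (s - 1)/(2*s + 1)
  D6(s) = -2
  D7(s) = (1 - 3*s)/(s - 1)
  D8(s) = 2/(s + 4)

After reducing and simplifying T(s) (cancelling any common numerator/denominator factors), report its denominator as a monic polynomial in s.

1. reduce the series chain D1, D2: -s - 1/2
2. combine D3, D4 in parallel: (4*s - 2)/(s - 1)
3. feedback reduction of (D1*D2), (D3+D4): (2*s^2 - s - 1)/(8*s^2 - 2*s)
4. parallel reduction of D6, D7: (3 - 5*s)/(s - 1)
5. reduce the series chain [(D1*D2)/(1+(D1*D2)*(D3+D4))], D5, (D6+D7), D8: (-5*s^2 + 8*s - 3)/(4*s^3 + 15*s^2 - 4*s)
Step 5 gives the fully reduced T(s), with no common factor left to cancel. The denominator's leading coefficient is 4, so divide each of its coefficients by 4 to get the monic form.

Final answer: s^3 + 15*s^2/4 - s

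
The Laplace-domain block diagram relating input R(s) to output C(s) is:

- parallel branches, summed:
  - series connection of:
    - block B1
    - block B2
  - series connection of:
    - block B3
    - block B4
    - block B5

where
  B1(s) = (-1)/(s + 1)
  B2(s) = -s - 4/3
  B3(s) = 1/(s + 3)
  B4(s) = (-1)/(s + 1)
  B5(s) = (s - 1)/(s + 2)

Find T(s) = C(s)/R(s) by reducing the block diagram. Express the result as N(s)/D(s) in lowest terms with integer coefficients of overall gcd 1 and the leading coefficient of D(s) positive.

Answer: (3*s^3 + 19*s^2 + 35*s + 27)/(3*s^3 + 18*s^2 + 33*s + 18)

Working:
[1] reduce the series chain B1, B2 gives (3*s + 4)/(3*s + 3)
[2] reduce the series chain B3, B4, B5 gives (1 - s)/(s^3 + 6*s^2 + 11*s + 6)
[3] sum the parallel branches (B1*B2), (B3*B4*B5), which is the overall transfer function T(s) = C(s)/R(s) in lowest terms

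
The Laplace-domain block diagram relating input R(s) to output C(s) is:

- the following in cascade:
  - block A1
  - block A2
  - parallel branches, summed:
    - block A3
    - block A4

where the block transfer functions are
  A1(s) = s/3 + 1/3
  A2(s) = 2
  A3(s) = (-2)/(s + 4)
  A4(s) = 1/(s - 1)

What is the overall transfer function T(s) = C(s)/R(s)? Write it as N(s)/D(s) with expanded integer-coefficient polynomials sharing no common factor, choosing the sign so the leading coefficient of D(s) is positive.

The answer is (-2*s^2 + 10*s + 12)/(3*s^2 + 9*s - 12).

Reasoning:
Step 1 - combine A3, A4 in parallel gives (6 - s)/(s^2 + 3*s - 4)
Step 2 - series reduction of A1, A2, (A3+A4), which is the overall transfer function T(s) = C(s)/R(s) in lowest terms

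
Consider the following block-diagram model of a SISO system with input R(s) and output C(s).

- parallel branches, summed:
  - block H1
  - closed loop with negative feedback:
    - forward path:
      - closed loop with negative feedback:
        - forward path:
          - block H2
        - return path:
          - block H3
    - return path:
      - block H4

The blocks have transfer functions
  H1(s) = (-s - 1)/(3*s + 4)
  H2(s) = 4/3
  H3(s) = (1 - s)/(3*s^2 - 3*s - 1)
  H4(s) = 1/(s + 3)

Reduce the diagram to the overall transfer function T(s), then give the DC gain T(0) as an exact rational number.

Step 1: apply the feedback formula to H2, H3; result (12*s^2 - 12*s - 4)/(9*s^2 - 13*s + 1)
Step 2: close the feedback loop around [H2/(1+H2*H3)], H4; result (12*s^3 + 24*s^2 - 40*s - 12)/(9*s^3 + 26*s^2 - 50*s - 1)
Step 3: parallel reduction of H1, [[H2/(1+H2*H3)]/(1+[H2/(1+H2*H3)]*H4)]; result (27*s^4 + 85*s^3 - 145*s - 47)/(27*s^4 + 114*s^3 - 46*s^2 - 203*s - 4)
Step 3 gives the overall T(s). Then T(0) = -47/(-4) = 47/4.

Answer: 47/4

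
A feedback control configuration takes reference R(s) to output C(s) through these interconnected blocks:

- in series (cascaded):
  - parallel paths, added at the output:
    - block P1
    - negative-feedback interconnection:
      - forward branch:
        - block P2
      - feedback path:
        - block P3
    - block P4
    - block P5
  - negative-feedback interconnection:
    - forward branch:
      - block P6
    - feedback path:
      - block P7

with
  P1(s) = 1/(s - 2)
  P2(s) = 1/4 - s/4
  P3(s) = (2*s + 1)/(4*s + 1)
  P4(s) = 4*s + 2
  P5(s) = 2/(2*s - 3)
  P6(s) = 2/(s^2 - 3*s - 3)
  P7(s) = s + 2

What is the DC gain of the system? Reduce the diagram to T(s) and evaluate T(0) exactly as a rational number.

(1) apply the feedback formula to P2, P3: (4*s^2 - 3*s - 1)/(2*s^2 - 17*s - 5)
(2) combine P1, [P2/(1+P2*P3)], P4, P5 in parallel: (16*s^5 - 176*s^4 + 362*s^3 - 65*s^2 - 166*s - 31)/(4*s^4 - 48*s^3 + 121*s^2 - 67*s - 30)
(3) feedback reduction of P6, P7: 2/(s^2 - s + 1)
(4) reduce the series chain (P1+[P2/(1+P2*P3)]+P4+P5), [P6/(1+P6*P7)]: (32*s^5 - 352*s^4 + 724*s^3 - 130*s^2 - 332*s - 62)/(4*s^6 - 52*s^5 + 173*s^4 - 236*s^3 + 158*s^2 - 37*s - 30)
DC gain: substitute s = 0 into T(s) from step 4: T(0) = -62/(-30) = 31/15.

Therefore the answer is 31/15.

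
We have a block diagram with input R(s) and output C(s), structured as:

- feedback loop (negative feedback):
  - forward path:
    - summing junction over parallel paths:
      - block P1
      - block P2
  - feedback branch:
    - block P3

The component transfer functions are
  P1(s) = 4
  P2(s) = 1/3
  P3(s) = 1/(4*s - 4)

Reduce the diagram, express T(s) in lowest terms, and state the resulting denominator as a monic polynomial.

Reducing step by step:

(1) parallel reduction of P1, P2: 13/3
(2) close the feedback loop around (P1+P2), P3: (52*s - 52)/(12*s + 1)
The result of step 2 is T(s) in lowest terms. Its denominator has leading coefficient 12; dividing the denominator through by 12 makes it monic.

Answer: s + 1/12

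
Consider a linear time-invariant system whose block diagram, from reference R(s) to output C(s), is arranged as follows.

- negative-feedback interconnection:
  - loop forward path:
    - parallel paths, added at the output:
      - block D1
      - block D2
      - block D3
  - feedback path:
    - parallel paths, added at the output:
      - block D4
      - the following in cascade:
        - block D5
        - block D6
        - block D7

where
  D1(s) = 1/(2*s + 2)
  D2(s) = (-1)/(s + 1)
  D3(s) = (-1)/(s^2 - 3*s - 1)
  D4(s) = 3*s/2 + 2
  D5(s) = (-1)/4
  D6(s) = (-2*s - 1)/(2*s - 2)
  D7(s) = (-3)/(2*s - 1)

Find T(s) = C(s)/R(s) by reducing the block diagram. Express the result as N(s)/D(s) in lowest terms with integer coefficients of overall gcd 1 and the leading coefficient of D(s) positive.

Step 1. parallel reduction of D1, D2, D3; result (-s^2 + s - 1)/(2*s^3 - 4*s^2 - 8*s - 2)
Step 2. series reduction of D5, D6, D7; result (-6*s - 3)/(16*s^2 - 24*s + 8)
Step 3. combine D4, (D5*D6*D7) in parallel; result (24*s^3 - 4*s^2 - 42*s + 13)/(16*s^2 - 24*s + 8)
Step 4. feedback reduction of (D1+D2+D3), (D4+(D5*D6*D7)); the result is T(s) itself (integer coefficients, no common factor, positive leading denominator coefficient)

Therefore the answer is (-16*s^4 + 40*s^3 - 48*s^2 + 32*s - 8)/(8*s^5 - 84*s^4 - 2*s^3 + 77*s^2 + 39*s - 29).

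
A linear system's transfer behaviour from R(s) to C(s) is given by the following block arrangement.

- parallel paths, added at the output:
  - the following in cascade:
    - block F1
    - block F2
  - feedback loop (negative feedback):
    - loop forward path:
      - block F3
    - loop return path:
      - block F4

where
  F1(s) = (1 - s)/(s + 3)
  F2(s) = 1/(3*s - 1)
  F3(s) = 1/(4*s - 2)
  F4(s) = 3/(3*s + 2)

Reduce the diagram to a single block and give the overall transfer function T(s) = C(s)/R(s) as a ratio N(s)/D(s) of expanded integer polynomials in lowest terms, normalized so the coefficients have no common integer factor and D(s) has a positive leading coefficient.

First reduce the diagram to T(s).

Step 1 - combine F1, F2 in series: (1 - s)/(3*s^2 + 8*s - 3)
Step 2 - close the feedback loop around F3, F4: (3*s + 2)/(12*s^2 + 2*s - 1)
Step 3 - parallel reduction of (F1*F2), [F3/(1+F3*F4)], which is the overall transfer function T(s) = C(s)/R(s) in lowest terms

Answer: (-3*s^3 + 40*s^2 + 10*s - 7)/(36*s^4 + 102*s^3 - 23*s^2 - 14*s + 3)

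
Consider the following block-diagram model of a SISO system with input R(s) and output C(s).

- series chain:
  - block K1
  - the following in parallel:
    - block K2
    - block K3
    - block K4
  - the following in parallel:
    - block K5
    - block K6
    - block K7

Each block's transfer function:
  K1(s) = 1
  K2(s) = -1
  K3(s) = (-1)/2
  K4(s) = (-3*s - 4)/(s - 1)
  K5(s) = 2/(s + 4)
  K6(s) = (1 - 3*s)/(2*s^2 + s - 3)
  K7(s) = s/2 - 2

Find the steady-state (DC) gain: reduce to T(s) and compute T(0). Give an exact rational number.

Answer: -55/12

Working:
1. reduce the parallel group K2, K3, K4 -> (-9*s - 5)/(2*s - 2)
2. reduce the parallel group K5, K6, K7 -> (2*s^4 + s^3 - 33*s^2 - 34*s + 44)/(4*s^3 + 18*s^2 + 2*s - 24)
3. reduce the series chain K1, (K2+K3+K4), (K5+K6+K7) -> (-18*s^5 - 19*s^4 + 292*s^3 + 471*s^2 - 226*s - 220)/(8*s^4 + 28*s^3 - 32*s^2 - 52*s + 48)
DC gain: substitute s = 0 into T(s) from step 3: T(0) = -220/48 = -55/12.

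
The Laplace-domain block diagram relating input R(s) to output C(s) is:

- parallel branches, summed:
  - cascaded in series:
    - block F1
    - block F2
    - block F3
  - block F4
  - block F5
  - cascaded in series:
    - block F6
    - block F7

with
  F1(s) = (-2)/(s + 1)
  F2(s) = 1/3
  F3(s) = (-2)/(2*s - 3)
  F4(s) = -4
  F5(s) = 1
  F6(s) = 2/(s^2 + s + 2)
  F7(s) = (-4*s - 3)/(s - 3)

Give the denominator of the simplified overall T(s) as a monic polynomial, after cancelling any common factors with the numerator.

Step 1 - combine F1, F2, F3 in series; result 4/(6*s^2 - 3*s - 9)
Step 2 - combine F6, F7 in series; result (-8*s - 6)/(s^3 - 2*s^2 - s - 6)
Step 3 - combine (F1*F2*F3), F4, F5, (F6*F7) in parallel; result (-18*s^5 + 45*s^4 - 17*s^3 + 25*s^2 + 5*s - 132)/(6*s^5 - 15*s^4 - 9*s^3 - 15*s^2 + 27*s + 54)
T(s) is the step-3 result (common factors already cancelled). Leading coefficient of the denominator: 6. Divide through by 6 for the monic polynomial.

Final answer: s^5 - 5*s^4/2 - 3*s^3/2 - 5*s^2/2 + 9*s/2 + 9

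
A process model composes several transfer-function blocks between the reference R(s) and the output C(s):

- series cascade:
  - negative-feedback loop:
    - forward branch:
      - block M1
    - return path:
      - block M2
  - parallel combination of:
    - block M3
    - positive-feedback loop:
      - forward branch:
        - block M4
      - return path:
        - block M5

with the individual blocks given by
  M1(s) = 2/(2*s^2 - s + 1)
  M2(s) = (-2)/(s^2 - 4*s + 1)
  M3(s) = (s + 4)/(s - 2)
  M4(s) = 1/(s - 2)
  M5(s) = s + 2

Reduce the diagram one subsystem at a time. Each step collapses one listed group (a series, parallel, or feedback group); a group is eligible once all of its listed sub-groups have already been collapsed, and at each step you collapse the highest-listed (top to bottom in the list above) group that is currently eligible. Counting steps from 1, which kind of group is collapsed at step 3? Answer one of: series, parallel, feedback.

The answer is parallel.

Reasoning:
Step 1 - feedback reduction of M1, M2
Step 2 - apply the feedback formula to M4, M5
Step 3 - combine M3, [M4/(1-M4*M5)] in parallel
Step 4 - cascade [M1/(1+M1*M2)], (M3+[M4/(1-M4*M5)])
So the answer for step 3 is parallel.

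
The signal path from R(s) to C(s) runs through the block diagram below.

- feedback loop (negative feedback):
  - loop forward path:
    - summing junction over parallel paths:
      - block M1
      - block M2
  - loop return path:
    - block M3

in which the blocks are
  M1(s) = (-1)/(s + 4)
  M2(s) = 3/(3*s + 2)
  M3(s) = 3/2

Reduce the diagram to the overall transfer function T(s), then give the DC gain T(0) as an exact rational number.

(1) parallel reduction of M1, M2 = 10/(3*s^2 + 14*s + 8)
(2) apply the feedback formula to (M1+M2), M3 = 10/(3*s^2 + 14*s + 23)
Evaluating the step-2 result (the overall T(s)) at s = 0 gives T(0) = 10/23.

Final answer: 10/23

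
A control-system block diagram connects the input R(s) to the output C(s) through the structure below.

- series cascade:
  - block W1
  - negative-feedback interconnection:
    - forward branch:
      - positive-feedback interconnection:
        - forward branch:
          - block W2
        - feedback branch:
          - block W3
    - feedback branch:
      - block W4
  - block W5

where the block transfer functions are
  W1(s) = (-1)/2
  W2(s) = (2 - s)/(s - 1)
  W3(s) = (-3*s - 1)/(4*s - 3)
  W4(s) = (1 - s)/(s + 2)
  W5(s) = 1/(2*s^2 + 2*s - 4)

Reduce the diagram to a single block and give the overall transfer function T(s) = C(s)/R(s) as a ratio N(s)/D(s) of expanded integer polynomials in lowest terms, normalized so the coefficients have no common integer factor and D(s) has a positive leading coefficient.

First reduce the diagram to T(s).

(1) apply the feedback formula to W2, W3 gives (-4*s^2 + 11*s - 6)/(s^2 - 2*s + 5)
(2) close the feedback loop around [W2/(1-W2*W3)], W4 gives (-4*s^3 + 3*s^2 + 16*s - 12)/(5*s^3 - 15*s^2 + 18*s + 4)
(3) series reduction of W1, [[W2/(1-W2*W3)]/(1+[W2/(1-W2*W3)]*W4)], W5: this yields T(s), and no further normalization is needed

Answer: (4*s^2 - 11*s + 6)/(20*s^4 - 80*s^3 + 132*s^2 - 56*s - 16)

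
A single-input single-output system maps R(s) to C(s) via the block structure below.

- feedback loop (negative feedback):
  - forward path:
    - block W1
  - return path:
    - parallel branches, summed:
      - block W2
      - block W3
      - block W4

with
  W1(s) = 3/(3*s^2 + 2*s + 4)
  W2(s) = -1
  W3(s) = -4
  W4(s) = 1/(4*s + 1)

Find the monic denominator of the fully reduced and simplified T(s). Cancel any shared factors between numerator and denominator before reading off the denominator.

Step 1 - add W2, W3, W4 (parallel), giving (-20*s - 4)/(4*s + 1)
Step 2 - close the feedback loop around W1, (W2+W3+W4), giving (12*s + 3)/(12*s^3 + 11*s^2 - 42*s - 8)
T(s) is the step-2 result (common factors already cancelled). Leading coefficient of the denominator: 12. Divide through by 12 for the monic polynomial.

Final answer: s^3 + 11*s^2/12 - 7*s/2 - 2/3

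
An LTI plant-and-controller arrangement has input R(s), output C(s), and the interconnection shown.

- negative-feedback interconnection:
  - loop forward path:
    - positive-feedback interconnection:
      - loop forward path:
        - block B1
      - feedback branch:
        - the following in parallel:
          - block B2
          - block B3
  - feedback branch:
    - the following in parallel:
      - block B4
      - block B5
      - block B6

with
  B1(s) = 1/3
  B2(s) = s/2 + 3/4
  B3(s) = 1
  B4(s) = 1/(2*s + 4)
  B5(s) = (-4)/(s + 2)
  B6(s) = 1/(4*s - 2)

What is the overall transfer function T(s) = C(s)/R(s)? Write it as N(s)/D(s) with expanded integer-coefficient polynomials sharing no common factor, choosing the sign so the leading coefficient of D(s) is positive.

1. sum the parallel branches B2, B3, giving s/2 + 7/4
2. close the feedback loop around B1, (B2+B3), giving (-4)/(2*s - 5)
3. reduce the parallel group B4, B5, B6, giving (9 - 13*s)/(4*s^2 + 6*s - 4)
4. close the feedback loop around [B1/(1-B1*(B2+B3))], (B4+B5+B6), giving the overall T(s)

Therefore the answer is (-8*s^2 - 12*s + 8)/(4*s^3 - 4*s^2 + 7*s - 8).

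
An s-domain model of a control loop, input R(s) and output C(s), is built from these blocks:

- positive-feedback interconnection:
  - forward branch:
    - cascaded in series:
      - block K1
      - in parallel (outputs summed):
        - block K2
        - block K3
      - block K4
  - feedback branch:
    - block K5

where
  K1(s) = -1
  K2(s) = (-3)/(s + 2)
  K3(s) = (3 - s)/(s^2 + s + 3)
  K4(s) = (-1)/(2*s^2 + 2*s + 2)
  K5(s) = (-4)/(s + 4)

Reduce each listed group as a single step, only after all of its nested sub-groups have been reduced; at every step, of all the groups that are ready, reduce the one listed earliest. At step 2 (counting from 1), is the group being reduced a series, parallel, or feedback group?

Step 1. parallel reduction of K2, K3
Step 2. cascade K1, (K2+K3), K4
Step 3. close the feedback loop around (K1*(K2+K3)*K4), K5
At step 2 the group reduced is series.

Hence the answer: series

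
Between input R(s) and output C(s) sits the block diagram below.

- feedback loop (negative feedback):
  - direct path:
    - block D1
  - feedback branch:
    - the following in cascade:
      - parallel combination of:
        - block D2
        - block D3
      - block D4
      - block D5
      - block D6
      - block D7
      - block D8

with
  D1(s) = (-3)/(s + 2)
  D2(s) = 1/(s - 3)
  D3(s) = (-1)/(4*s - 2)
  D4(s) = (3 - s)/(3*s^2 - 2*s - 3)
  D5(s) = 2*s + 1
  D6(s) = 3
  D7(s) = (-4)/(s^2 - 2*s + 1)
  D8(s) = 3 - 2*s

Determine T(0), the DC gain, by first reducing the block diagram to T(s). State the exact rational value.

Reducing step by step:

(1) parallel reduction of D2, D3 gives (3*s + 1)/(4*s^2 - 14*s + 6)
(2) multiply (D2+D3), D4, D5, D6, D7, D8 (series) gives (-72*s^3 + 48*s^2 + 78*s + 18)/(6*s^5 - 19*s^4 + 16*s^3 + 4*s^2 - 10*s + 3)
(3) reduce the feedback loop with forward D1 and return ((D2+D3)*D4*D5*D6*D7*D8) gives (-18*s^5 + 57*s^4 - 48*s^3 - 12*s^2 + 30*s - 9)/(6*s^6 - 7*s^5 - 22*s^4 + 252*s^3 - 146*s^2 - 251*s - 48)
Step 3 gives the overall T(s). Then T(0) = -9/(-48) = 3/16.

Answer: 3/16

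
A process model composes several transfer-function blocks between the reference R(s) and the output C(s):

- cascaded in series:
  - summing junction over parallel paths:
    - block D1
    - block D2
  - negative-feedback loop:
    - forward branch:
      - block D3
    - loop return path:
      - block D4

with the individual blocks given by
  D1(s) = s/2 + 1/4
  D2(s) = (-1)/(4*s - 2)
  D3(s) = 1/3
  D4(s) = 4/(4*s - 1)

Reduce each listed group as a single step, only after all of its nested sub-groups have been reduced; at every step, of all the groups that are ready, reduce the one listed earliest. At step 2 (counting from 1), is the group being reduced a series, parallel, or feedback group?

(1) parallel reduction of D1, D2
(2) reduce the feedback loop with forward D3 and return D4
(3) reduce the series chain (D1+D2), [D3/(1+D3*D4)]
At step 2 the group reduced is feedback.

Final answer: feedback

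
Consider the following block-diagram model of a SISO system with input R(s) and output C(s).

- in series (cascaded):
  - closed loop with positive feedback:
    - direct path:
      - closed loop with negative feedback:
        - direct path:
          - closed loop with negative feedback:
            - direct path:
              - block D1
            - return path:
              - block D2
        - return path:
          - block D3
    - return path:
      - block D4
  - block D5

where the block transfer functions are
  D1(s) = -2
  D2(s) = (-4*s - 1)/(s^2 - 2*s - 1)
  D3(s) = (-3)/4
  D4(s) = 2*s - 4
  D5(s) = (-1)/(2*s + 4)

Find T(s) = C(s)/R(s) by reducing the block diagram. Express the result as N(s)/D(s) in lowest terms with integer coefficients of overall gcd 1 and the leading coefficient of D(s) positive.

The answer is (2*s^2 - 4*s - 2)/(8*s^4 - 11*s^3 - 24*s^2 + 75*s + 30).

Reasoning:
(1) reduce the feedback loop with forward D1 and return D2, giving (-2*s^2 + 4*s + 2)/(s^2 + 6*s + 1)
(2) feedback reduction of [D1/(1+D1*D2)], D3, giving (-4*s^2 + 8*s + 4)/(5*s^2 + 6*s - 1)
(3) close the feedback loop around [[D1/(1+D1*D2)]/(1+[D1/(1+D1*D2)]*D3)], D4, giving (-4*s^2 + 8*s + 4)/(8*s^3 - 27*s^2 + 30*s + 15)
(4) series reduction of [[[D1/(1+D1*D2)]/(1+[D1/(1+D1*D2)]*D3)]/(1-[[D1/(1+D1*D2)]/(1+[D1/(1+D1*D2)]*D3)]*D4)], D5 - this is the overall T(s), already in the required normalized form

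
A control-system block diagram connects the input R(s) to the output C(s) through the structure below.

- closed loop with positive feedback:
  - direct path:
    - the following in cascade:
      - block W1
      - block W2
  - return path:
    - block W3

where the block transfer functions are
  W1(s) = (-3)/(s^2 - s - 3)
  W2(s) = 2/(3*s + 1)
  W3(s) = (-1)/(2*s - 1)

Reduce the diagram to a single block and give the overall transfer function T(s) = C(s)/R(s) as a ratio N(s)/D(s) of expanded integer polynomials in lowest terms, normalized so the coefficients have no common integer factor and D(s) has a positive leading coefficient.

Step 1. series reduction of W1, W2 gives (-6)/(3*s^3 - 2*s^2 - 10*s - 3)
Step 2. feedback reduction of (W1*W2), W3, giving the overall T(s)

Answer: (6 - 12*s)/(6*s^4 - 7*s^3 - 18*s^2 + 4*s - 3)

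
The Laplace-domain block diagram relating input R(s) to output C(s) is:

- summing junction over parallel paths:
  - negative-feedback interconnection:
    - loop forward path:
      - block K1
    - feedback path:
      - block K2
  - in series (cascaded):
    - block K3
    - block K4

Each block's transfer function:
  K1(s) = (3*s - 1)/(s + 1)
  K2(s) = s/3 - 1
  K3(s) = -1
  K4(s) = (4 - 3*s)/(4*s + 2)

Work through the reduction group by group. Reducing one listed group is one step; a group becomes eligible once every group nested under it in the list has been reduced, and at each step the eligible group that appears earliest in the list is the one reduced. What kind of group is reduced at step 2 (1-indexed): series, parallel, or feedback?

The answer is series.

Reasoning:
[1] apply the feedback formula to K1, K2
[2] reduce the series chain K3, K4
[3] parallel reduction of [K1/(1+K1*K2)], (K3*K4)
Step 2 collapses a series group.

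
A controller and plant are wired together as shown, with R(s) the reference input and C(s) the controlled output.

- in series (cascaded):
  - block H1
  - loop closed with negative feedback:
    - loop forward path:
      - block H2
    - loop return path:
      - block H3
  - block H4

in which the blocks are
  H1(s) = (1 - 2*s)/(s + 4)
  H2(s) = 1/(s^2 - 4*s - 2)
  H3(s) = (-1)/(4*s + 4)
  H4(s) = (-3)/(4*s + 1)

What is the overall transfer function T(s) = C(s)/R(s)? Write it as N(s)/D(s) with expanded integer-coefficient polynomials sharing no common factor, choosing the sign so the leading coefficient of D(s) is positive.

Answer: (24*s^2 + 12*s - 12)/(16*s^5 + 20*s^4 - 284*s^3 - 492*s^2 - 249*s - 36)

Working:
Step 1. close the feedback loop around H2, H3, giving (4*s + 4)/(4*s^3 - 12*s^2 - 24*s - 9)
Step 2. series reduction of H1, [H2/(1+H2*H3)], H4: this yields T(s), and no further normalization is needed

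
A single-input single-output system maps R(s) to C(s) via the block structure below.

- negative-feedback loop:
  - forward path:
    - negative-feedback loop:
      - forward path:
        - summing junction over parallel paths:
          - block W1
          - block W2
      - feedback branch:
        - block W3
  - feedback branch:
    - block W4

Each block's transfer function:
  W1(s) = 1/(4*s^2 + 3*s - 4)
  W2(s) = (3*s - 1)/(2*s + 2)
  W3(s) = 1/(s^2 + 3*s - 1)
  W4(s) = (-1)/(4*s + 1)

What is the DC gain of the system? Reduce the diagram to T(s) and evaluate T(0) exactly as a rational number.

The answer is -3/10.

Reasoning:
(1) sum the parallel branches W1, W2 = (12*s^3 + 5*s^2 - 13*s + 6)/(8*s^3 + 14*s^2 - 2*s - 8)
(2) apply the feedback formula to (W1+W2), W3 = (12*s^5 + 41*s^4 - 10*s^3 - 38*s^2 + 31*s - 6)/(8*s^5 + 38*s^4 + 44*s^3 - 23*s^2 - 35*s + 14)
(3) feedback reduction of [(W1+W2)/(1+(W1+W2)*W3)], W4 = (48*s^6 + 176*s^5 + s^4 - 162*s^3 + 86*s^2 + 7*s - 6)/(32*s^6 + 148*s^5 + 173*s^4 - 38*s^3 - 125*s^2 - 10*s + 20)
Step 3 gives the overall T(s). Then T(0) = -6/20 = -3/10.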